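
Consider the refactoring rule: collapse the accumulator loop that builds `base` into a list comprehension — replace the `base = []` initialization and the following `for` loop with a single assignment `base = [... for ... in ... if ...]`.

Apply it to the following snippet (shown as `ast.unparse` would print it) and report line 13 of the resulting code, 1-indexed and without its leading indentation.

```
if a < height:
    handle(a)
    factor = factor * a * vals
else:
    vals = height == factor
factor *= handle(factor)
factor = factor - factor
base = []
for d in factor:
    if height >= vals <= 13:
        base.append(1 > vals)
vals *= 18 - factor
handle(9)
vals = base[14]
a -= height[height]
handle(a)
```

handle(a)

Transformed code:
if a < height:
    handle(a)
    factor = factor * a * vals
else:
    vals = height == factor
factor *= handle(factor)
factor = factor - factor
base = [1 > vals for d in factor if height >= vals <= 13]
vals *= 18 - factor
handle(9)
vals = base[14]
a -= height[height]
handle(a)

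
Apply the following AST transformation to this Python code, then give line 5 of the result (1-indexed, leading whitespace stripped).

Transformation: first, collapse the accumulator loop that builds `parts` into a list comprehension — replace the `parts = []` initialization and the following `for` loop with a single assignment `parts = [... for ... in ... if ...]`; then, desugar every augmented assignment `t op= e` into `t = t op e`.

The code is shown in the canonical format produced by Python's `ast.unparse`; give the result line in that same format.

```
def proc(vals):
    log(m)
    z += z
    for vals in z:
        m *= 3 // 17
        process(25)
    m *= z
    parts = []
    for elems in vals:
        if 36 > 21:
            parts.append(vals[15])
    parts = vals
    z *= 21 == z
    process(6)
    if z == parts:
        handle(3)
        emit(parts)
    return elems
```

Transformed code:
def proc(vals):
    log(m)
    z = z + z
    for vals in z:
        m = m * (3 // 17)
        process(25)
    m = m * z
    parts = [vals[15] for elems in vals if 36 > 21]
    parts = vals
    z = z * (21 == z)
    process(6)
    if z == parts:
        handle(3)
        emit(parts)
    return elems

m = m * (3 // 17)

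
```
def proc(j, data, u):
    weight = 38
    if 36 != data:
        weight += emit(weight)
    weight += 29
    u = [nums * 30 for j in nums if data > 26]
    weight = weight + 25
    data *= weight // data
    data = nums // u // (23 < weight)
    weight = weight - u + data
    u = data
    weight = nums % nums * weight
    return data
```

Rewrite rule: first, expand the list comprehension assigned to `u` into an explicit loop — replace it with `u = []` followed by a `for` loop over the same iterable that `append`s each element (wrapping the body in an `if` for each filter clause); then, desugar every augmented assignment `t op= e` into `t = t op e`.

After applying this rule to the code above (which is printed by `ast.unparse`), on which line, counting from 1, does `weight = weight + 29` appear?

5

Transformed code:
def proc(j, data, u):
    weight = 38
    if 36 != data:
        weight = weight + emit(weight)
    weight = weight + 29
    u = []
    for j in nums:
        if data > 26:
            u.append(nums * 30)
    weight = weight + 25
    data = data * (weight // data)
    data = nums // u // (23 < weight)
    weight = weight - u + data
    u = data
    weight = nums % nums * weight
    return data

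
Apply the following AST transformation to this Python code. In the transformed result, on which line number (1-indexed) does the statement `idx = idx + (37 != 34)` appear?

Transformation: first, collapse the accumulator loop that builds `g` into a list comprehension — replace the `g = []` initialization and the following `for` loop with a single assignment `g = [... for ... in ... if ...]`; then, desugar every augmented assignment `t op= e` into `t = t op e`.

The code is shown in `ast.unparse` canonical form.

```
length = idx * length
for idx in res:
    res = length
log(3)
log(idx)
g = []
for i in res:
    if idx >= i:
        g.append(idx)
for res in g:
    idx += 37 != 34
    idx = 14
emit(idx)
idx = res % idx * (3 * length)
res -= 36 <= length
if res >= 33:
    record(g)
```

Transformed code:
length = idx * length
for idx in res:
    res = length
log(3)
log(idx)
g = [idx for i in res if idx >= i]
for res in g:
    idx = idx + (37 != 34)
    idx = 14
emit(idx)
idx = res % idx * (3 * length)
res = res - (36 <= length)
if res >= 33:
    record(g)

8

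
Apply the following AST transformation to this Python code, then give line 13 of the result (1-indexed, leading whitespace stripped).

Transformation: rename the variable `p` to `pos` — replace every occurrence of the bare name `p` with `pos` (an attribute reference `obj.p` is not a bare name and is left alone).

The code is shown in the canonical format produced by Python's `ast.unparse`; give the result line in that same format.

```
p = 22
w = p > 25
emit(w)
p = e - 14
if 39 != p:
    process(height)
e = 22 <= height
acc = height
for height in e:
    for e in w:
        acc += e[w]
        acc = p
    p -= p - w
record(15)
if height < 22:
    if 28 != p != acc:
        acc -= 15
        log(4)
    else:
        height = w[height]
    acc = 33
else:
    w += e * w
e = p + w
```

Transformed code:
pos = 22
w = pos > 25
emit(w)
pos = e - 14
if 39 != pos:
    process(height)
e = 22 <= height
acc = height
for height in e:
    for e in w:
        acc += e[w]
        acc = pos
    pos -= pos - w
record(15)
if height < 22:
    if 28 != pos != acc:
        acc -= 15
        log(4)
    else:
        height = w[height]
    acc = 33
else:
    w += e * w
e = pos + w

pos -= pos - w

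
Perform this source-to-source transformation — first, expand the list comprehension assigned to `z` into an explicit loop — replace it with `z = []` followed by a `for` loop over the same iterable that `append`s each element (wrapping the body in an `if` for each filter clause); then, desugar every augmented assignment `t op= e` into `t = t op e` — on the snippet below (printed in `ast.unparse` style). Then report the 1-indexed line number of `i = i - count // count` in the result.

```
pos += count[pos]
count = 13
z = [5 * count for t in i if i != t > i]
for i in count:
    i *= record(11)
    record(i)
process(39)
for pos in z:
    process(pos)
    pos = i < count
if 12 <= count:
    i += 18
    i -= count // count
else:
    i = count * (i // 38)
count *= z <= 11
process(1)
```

Transformed code:
pos = pos + count[pos]
count = 13
z = []
for t in i:
    if i != t > i:
        z.append(5 * count)
for i in count:
    i = i * record(11)
    record(i)
process(39)
for pos in z:
    process(pos)
    pos = i < count
if 12 <= count:
    i = i + 18
    i = i - count // count
else:
    i = count * (i // 38)
count = count * (z <= 11)
process(1)

16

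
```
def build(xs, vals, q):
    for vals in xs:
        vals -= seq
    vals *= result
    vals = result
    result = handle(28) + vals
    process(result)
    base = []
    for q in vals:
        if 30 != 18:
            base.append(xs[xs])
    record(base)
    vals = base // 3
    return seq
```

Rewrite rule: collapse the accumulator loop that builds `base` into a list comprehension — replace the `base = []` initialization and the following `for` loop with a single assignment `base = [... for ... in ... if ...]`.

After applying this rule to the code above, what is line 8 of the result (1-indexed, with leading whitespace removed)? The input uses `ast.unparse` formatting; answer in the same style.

Transformed code:
def build(xs, vals, q):
    for vals in xs:
        vals -= seq
    vals *= result
    vals = result
    result = handle(28) + vals
    process(result)
    base = [xs[xs] for q in vals if 30 != 18]
    record(base)
    vals = base // 3
    return seq

base = [xs[xs] for q in vals if 30 != 18]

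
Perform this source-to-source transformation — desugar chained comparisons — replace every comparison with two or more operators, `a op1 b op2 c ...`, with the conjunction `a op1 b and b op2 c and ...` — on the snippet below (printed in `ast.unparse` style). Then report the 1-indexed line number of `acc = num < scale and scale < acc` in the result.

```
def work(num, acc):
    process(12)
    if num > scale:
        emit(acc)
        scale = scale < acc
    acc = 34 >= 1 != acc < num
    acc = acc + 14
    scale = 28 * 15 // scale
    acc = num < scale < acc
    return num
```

9

Transformed code:
def work(num, acc):
    process(12)
    if num > scale:
        emit(acc)
        scale = scale < acc
    acc = 34 >= 1 and 1 != acc and (acc < num)
    acc = acc + 14
    scale = 28 * 15 // scale
    acc = num < scale and scale < acc
    return num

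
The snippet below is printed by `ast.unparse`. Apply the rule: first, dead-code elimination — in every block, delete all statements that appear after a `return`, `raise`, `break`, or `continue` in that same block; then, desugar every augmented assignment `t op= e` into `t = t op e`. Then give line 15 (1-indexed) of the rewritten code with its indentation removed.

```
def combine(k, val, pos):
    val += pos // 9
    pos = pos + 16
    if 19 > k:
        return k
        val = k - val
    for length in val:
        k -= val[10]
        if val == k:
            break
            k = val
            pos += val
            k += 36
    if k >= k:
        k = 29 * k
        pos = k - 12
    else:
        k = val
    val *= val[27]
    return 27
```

val = val * val[27]

Transformed code:
def combine(k, val, pos):
    val = val + pos // 9
    pos = pos + 16
    if 19 > k:
        return k
    for length in val:
        k = k - val[10]
        if val == k:
            break
    if k >= k:
        k = 29 * k
        pos = k - 12
    else:
        k = val
    val = val * val[27]
    return 27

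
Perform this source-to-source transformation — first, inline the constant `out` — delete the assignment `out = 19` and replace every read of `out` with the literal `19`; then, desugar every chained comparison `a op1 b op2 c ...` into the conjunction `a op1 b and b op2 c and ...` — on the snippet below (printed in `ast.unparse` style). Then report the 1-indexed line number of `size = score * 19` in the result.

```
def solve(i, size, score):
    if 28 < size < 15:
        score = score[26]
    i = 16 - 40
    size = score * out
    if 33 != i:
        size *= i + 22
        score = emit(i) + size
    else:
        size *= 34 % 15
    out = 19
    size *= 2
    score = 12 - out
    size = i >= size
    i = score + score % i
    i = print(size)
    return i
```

Transformed code:
def solve(i, size, score):
    if 28 < size and size < 15:
        score = score[26]
    i = 16 - 40
    size = score * 19
    if 33 != i:
        size *= i + 22
        score = emit(i) + size
    else:
        size *= 34 % 15
    size *= 2
    score = 12 - 19
    size = i >= size
    i = score + score % i
    i = print(size)
    return i

5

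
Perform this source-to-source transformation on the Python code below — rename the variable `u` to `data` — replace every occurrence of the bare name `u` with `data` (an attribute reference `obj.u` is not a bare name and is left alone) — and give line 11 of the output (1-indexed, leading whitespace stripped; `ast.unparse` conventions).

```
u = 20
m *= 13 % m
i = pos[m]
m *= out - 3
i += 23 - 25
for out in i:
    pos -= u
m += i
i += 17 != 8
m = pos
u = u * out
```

data = data * out

Transformed code:
data = 20
m *= 13 % m
i = pos[m]
m *= out - 3
i += 23 - 25
for out in i:
    pos -= data
m += i
i += 17 != 8
m = pos
data = data * out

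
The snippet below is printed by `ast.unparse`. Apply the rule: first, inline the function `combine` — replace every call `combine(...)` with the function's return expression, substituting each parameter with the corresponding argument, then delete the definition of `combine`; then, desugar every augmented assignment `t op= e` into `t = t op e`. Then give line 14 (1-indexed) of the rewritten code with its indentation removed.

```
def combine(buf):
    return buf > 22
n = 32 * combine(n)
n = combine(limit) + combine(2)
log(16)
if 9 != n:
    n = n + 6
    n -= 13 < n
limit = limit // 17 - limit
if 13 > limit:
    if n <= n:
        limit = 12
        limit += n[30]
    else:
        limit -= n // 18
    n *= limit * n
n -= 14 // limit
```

n = n * (limit * n)

Transformed code:
n = 32 * (n > 22)
n = (limit > 22) + (2 > 22)
log(16)
if 9 != n:
    n = n + 6
    n = n - (13 < n)
limit = limit // 17 - limit
if 13 > limit:
    if n <= n:
        limit = 12
        limit = limit + n[30]
    else:
        limit = limit - n // 18
    n = n * (limit * n)
n = n - 14 // limit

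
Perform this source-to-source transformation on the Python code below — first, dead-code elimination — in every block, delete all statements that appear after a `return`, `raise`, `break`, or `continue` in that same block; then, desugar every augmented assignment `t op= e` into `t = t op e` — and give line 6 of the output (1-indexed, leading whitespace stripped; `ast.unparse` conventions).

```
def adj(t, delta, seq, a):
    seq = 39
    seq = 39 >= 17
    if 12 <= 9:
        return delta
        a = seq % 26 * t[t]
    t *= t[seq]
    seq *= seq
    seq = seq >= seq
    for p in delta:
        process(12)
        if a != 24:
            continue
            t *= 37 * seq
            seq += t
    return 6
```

Transformed code:
def adj(t, delta, seq, a):
    seq = 39
    seq = 39 >= 17
    if 12 <= 9:
        return delta
    t = t * t[seq]
    seq = seq * seq
    seq = seq >= seq
    for p in delta:
        process(12)
        if a != 24:
            continue
    return 6

t = t * t[seq]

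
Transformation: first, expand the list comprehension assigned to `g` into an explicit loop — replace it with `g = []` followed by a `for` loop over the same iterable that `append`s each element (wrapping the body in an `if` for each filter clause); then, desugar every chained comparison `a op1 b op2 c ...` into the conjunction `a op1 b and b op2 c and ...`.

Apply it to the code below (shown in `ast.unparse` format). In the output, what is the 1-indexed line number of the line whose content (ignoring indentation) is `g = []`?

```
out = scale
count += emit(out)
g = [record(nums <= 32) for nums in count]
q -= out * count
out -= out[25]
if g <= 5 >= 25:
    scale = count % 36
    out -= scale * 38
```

Transformed code:
out = scale
count += emit(out)
g = []
for nums in count:
    g.append(record(nums <= 32))
q -= out * count
out -= out[25]
if g <= 5 and 5 >= 25:
    scale = count % 36
    out -= scale * 38

3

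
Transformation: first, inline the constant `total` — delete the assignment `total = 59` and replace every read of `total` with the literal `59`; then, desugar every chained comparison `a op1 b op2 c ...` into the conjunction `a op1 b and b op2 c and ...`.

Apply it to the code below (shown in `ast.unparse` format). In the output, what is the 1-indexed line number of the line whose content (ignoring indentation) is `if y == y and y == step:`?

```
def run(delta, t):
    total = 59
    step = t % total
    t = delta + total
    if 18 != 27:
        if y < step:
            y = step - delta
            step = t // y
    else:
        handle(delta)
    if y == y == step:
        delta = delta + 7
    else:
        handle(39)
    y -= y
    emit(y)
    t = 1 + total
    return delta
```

Transformed code:
def run(delta, t):
    step = t % 59
    t = delta + 59
    if 18 != 27:
        if y < step:
            y = step - delta
            step = t // y
    else:
        handle(delta)
    if y == y and y == step:
        delta = delta + 7
    else:
        handle(39)
    y -= y
    emit(y)
    t = 1 + 59
    return delta

10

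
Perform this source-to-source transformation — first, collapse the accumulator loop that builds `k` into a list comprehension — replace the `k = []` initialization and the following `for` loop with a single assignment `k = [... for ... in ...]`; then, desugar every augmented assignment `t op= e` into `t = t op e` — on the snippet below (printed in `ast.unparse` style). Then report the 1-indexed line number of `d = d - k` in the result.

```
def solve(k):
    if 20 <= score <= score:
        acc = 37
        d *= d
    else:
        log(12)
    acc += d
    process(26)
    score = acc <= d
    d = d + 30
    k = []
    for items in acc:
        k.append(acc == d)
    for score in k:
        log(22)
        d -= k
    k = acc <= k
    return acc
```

14

Transformed code:
def solve(k):
    if 20 <= score <= score:
        acc = 37
        d = d * d
    else:
        log(12)
    acc = acc + d
    process(26)
    score = acc <= d
    d = d + 30
    k = [acc == d for items in acc]
    for score in k:
        log(22)
        d = d - k
    k = acc <= k
    return acc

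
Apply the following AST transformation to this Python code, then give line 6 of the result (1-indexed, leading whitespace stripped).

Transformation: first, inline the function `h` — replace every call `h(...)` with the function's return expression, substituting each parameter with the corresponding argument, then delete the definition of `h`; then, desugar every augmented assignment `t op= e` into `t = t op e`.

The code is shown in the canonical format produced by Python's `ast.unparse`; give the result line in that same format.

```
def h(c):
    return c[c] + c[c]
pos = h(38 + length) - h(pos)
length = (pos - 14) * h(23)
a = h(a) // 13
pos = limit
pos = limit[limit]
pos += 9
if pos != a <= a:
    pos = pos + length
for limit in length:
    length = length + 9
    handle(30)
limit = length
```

pos = pos + 9

Transformed code:
pos = (38 + length)[38 + length] + (38 + length)[38 + length] - (pos[pos] + pos[pos])
length = (pos - 14) * (23[23] + 23[23])
a = (a[a] + a[a]) // 13
pos = limit
pos = limit[limit]
pos = pos + 9
if pos != a <= a:
    pos = pos + length
for limit in length:
    length = length + 9
    handle(30)
limit = length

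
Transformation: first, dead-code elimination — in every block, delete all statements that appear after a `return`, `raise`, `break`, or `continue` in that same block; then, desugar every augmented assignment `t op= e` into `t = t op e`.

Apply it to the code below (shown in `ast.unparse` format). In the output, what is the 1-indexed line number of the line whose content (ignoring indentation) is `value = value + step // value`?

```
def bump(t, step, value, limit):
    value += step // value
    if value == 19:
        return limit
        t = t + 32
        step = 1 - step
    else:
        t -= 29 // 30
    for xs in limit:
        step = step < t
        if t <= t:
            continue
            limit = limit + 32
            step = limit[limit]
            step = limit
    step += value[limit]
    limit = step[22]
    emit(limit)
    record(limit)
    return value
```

Transformed code:
def bump(t, step, value, limit):
    value = value + step // value
    if value == 19:
        return limit
    else:
        t = t - 29 // 30
    for xs in limit:
        step = step < t
        if t <= t:
            continue
    step = step + value[limit]
    limit = step[22]
    emit(limit)
    record(limit)
    return value

2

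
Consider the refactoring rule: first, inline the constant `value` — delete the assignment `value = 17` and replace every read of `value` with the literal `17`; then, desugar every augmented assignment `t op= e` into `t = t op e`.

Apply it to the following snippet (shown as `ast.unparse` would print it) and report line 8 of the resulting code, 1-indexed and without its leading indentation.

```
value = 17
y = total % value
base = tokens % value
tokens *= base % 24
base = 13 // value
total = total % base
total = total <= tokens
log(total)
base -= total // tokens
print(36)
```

base = base - total // tokens

Transformed code:
y = total % 17
base = tokens % 17
tokens = tokens * (base % 24)
base = 13 // 17
total = total % base
total = total <= tokens
log(total)
base = base - total // tokens
print(36)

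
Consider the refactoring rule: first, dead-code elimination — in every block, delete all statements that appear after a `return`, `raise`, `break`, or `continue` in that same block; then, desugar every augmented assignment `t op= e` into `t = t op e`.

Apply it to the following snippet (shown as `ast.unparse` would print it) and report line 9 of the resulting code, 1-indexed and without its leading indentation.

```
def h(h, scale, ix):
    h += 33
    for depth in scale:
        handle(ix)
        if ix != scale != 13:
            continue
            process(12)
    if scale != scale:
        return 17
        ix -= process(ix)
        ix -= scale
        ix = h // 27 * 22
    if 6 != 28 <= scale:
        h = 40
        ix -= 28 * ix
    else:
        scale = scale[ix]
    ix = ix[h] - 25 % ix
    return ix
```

if 6 != 28 <= scale:

Transformed code:
def h(h, scale, ix):
    h = h + 33
    for depth in scale:
        handle(ix)
        if ix != scale != 13:
            continue
    if scale != scale:
        return 17
    if 6 != 28 <= scale:
        h = 40
        ix = ix - 28 * ix
    else:
        scale = scale[ix]
    ix = ix[h] - 25 % ix
    return ix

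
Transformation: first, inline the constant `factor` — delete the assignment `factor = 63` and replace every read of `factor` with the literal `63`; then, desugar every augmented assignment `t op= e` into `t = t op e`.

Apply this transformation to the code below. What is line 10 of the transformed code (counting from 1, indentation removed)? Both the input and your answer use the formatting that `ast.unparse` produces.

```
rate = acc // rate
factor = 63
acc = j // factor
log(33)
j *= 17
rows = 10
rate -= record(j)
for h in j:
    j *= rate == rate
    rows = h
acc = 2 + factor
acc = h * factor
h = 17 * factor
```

acc = 2 + 63

Transformed code:
rate = acc // rate
acc = j // 63
log(33)
j = j * 17
rows = 10
rate = rate - record(j)
for h in j:
    j = j * (rate == rate)
    rows = h
acc = 2 + 63
acc = h * 63
h = 17 * 63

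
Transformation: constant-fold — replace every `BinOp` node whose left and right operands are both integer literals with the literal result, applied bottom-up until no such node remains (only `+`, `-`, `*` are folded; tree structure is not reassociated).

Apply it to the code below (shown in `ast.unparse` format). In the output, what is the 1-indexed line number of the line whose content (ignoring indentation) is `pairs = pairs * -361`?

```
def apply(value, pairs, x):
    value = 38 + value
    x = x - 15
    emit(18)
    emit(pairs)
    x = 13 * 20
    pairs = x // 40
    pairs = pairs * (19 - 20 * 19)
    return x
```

8

Transformed code:
def apply(value, pairs, x):
    value = 38 + value
    x = x - 15
    emit(18)
    emit(pairs)
    x = 260
    pairs = x // 40
    pairs = pairs * -361
    return x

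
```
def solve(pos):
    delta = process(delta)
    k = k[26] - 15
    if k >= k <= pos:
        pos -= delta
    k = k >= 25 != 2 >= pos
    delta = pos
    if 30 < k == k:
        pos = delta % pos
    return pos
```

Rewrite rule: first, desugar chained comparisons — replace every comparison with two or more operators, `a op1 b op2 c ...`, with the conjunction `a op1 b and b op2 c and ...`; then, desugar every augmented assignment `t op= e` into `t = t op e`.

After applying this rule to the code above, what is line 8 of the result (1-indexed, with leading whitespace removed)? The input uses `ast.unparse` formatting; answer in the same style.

if 30 < k and k == k:

Transformed code:
def solve(pos):
    delta = process(delta)
    k = k[26] - 15
    if k >= k and k <= pos:
        pos = pos - delta
    k = k >= 25 and 25 != 2 and (2 >= pos)
    delta = pos
    if 30 < k and k == k:
        pos = delta % pos
    return pos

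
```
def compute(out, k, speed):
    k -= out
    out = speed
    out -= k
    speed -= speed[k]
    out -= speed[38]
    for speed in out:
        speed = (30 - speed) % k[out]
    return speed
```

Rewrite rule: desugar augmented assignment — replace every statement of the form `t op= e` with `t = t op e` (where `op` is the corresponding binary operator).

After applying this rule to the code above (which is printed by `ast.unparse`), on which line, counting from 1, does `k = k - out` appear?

2

Transformed code:
def compute(out, k, speed):
    k = k - out
    out = speed
    out = out - k
    speed = speed - speed[k]
    out = out - speed[38]
    for speed in out:
        speed = (30 - speed) % k[out]
    return speed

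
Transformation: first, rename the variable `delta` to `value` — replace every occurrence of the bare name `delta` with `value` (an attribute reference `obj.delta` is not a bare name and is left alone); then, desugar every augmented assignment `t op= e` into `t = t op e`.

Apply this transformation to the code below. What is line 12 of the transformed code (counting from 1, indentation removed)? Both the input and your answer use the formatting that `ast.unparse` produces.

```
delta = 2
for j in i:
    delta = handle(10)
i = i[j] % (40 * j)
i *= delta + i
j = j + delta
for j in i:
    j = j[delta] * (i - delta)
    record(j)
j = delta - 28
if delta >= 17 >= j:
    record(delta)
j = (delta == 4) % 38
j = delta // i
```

record(value)

Transformed code:
value = 2
for j in i:
    value = handle(10)
i = i[j] % (40 * j)
i = i * (value + i)
j = j + value
for j in i:
    j = j[value] * (i - value)
    record(j)
j = value - 28
if value >= 17 >= j:
    record(value)
j = (value == 4) % 38
j = value // i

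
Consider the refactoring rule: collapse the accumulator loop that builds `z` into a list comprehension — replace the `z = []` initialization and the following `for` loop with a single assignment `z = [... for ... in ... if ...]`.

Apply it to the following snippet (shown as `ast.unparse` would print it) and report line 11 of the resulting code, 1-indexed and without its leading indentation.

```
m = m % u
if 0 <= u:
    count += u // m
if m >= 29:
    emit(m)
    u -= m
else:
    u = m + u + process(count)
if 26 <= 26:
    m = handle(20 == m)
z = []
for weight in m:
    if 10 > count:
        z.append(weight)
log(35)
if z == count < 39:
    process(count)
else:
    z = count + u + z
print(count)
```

z = [weight for weight in m if 10 > count]

Transformed code:
m = m % u
if 0 <= u:
    count += u // m
if m >= 29:
    emit(m)
    u -= m
else:
    u = m + u + process(count)
if 26 <= 26:
    m = handle(20 == m)
z = [weight for weight in m if 10 > count]
log(35)
if z == count < 39:
    process(count)
else:
    z = count + u + z
print(count)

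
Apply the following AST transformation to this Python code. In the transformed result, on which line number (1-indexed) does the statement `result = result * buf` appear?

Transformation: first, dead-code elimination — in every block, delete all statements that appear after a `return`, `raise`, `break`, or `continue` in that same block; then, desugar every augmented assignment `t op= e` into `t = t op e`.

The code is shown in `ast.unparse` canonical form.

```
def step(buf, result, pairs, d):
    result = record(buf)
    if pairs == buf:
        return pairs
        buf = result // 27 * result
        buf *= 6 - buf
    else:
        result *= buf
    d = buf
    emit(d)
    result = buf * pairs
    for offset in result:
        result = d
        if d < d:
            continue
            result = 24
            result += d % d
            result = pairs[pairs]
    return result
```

6

Transformed code:
def step(buf, result, pairs, d):
    result = record(buf)
    if pairs == buf:
        return pairs
    else:
        result = result * buf
    d = buf
    emit(d)
    result = buf * pairs
    for offset in result:
        result = d
        if d < d:
            continue
    return result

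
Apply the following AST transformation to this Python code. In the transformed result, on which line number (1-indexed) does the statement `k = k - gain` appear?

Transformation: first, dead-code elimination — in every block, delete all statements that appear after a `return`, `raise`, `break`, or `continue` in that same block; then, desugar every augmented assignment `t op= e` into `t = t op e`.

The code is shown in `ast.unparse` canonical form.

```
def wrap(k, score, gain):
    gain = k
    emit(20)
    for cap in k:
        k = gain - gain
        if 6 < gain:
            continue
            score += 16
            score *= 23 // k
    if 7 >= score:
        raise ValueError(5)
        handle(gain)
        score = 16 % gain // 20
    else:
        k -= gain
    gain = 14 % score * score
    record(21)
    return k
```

Transformed code:
def wrap(k, score, gain):
    gain = k
    emit(20)
    for cap in k:
        k = gain - gain
        if 6 < gain:
            continue
    if 7 >= score:
        raise ValueError(5)
    else:
        k = k - gain
    gain = 14 % score * score
    record(21)
    return k

11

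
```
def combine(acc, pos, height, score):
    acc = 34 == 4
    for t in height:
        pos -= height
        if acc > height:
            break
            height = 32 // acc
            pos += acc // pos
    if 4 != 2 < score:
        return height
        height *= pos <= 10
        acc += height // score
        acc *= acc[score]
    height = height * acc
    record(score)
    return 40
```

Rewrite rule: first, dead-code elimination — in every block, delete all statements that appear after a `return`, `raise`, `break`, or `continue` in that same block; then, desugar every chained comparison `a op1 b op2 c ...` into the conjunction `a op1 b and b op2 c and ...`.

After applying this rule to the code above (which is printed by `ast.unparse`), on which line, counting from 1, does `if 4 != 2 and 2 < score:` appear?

7

Transformed code:
def combine(acc, pos, height, score):
    acc = 34 == 4
    for t in height:
        pos -= height
        if acc > height:
            break
    if 4 != 2 and 2 < score:
        return height
    height = height * acc
    record(score)
    return 40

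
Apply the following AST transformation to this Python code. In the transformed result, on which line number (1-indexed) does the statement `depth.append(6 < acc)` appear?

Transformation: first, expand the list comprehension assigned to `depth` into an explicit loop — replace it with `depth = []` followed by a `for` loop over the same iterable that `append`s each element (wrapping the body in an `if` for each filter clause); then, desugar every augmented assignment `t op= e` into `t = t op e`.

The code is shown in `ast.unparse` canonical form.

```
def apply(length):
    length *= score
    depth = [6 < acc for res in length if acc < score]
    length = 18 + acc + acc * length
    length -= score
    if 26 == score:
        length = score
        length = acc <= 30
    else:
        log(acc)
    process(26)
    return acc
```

6

Transformed code:
def apply(length):
    length = length * score
    depth = []
    for res in length:
        if acc < score:
            depth.append(6 < acc)
    length = 18 + acc + acc * length
    length = length - score
    if 26 == score:
        length = score
        length = acc <= 30
    else:
        log(acc)
    process(26)
    return acc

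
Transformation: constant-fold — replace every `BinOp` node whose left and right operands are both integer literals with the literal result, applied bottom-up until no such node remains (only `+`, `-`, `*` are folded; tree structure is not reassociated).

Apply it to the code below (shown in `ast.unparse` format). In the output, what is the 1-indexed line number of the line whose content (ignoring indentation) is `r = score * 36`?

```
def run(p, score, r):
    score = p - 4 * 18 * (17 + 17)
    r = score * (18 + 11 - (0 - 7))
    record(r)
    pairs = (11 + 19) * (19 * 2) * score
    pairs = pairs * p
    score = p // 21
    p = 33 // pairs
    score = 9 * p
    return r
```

3

Transformed code:
def run(p, score, r):
    score = p - 2448
    r = score * 36
    record(r)
    pairs = 1140 * score
    pairs = pairs * p
    score = p // 21
    p = 33 // pairs
    score = 9 * p
    return r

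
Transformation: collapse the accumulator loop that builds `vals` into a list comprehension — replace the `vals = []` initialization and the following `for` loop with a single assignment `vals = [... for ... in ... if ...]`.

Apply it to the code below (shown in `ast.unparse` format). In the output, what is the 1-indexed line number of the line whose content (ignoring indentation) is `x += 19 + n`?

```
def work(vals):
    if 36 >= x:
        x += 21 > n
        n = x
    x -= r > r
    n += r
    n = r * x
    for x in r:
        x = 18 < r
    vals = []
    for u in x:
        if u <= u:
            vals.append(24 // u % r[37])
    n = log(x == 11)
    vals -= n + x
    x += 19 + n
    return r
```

13

Transformed code:
def work(vals):
    if 36 >= x:
        x += 21 > n
        n = x
    x -= r > r
    n += r
    n = r * x
    for x in r:
        x = 18 < r
    vals = [24 // u % r[37] for u in x if u <= u]
    n = log(x == 11)
    vals -= n + x
    x += 19 + n
    return r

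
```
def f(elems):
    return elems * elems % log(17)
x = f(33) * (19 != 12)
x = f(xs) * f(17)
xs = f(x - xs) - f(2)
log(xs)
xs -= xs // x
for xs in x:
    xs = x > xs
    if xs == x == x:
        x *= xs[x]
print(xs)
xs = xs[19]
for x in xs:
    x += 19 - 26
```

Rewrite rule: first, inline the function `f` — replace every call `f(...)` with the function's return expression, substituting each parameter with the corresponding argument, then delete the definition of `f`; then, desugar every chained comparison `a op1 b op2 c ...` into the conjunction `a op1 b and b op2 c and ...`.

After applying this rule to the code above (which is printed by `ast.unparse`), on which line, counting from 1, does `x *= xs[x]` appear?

Transformed code:
x = 33 * 33 % log(17) * (19 != 12)
x = xs * xs % log(17) * (17 * 17 % log(17))
xs = (x - xs) * (x - xs) % log(17) - 2 * 2 % log(17)
log(xs)
xs -= xs // x
for xs in x:
    xs = x > xs
    if xs == x and x == x:
        x *= xs[x]
print(xs)
xs = xs[19]
for x in xs:
    x += 19 - 26

9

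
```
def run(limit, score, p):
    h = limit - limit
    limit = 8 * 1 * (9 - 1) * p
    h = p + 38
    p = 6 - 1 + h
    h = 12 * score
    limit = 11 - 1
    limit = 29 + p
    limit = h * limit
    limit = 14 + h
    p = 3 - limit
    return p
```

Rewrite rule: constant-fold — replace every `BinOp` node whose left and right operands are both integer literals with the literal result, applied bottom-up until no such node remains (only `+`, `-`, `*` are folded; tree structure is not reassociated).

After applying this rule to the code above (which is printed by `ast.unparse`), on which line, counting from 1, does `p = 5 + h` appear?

5

Transformed code:
def run(limit, score, p):
    h = limit - limit
    limit = 64 * p
    h = p + 38
    p = 5 + h
    h = 12 * score
    limit = 10
    limit = 29 + p
    limit = h * limit
    limit = 14 + h
    p = 3 - limit
    return p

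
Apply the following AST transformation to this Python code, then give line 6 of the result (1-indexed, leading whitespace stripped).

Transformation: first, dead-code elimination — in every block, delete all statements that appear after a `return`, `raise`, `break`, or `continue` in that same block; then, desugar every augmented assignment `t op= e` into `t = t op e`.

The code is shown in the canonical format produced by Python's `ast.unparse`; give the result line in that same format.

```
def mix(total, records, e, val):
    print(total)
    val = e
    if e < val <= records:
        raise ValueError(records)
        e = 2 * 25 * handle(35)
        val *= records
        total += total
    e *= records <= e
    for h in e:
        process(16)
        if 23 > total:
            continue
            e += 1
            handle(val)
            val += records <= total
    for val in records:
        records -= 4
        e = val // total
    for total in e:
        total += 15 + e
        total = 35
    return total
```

Transformed code:
def mix(total, records, e, val):
    print(total)
    val = e
    if e < val <= records:
        raise ValueError(records)
    e = e * (records <= e)
    for h in e:
        process(16)
        if 23 > total:
            continue
    for val in records:
        records = records - 4
        e = val // total
    for total in e:
        total = total + (15 + e)
        total = 35
    return total

e = e * (records <= e)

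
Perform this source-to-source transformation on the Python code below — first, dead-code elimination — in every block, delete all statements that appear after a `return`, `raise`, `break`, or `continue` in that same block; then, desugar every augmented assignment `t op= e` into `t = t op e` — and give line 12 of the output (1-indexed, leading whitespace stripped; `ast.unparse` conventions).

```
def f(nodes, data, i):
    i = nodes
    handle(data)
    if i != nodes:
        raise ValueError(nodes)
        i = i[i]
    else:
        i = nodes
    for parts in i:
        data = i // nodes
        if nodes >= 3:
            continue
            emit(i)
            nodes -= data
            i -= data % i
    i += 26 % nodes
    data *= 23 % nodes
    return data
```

i = i + 26 % nodes

Transformed code:
def f(nodes, data, i):
    i = nodes
    handle(data)
    if i != nodes:
        raise ValueError(nodes)
    else:
        i = nodes
    for parts in i:
        data = i // nodes
        if nodes >= 3:
            continue
    i = i + 26 % nodes
    data = data * (23 % nodes)
    return data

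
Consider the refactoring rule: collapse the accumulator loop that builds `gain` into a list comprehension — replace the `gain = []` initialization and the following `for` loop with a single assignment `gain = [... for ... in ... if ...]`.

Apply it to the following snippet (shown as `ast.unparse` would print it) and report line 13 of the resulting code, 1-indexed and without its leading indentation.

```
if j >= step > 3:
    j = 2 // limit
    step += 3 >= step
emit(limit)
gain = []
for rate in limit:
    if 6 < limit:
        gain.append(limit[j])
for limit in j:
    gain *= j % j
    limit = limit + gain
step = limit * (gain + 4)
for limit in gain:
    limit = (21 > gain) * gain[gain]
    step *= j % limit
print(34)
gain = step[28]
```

print(34)

Transformed code:
if j >= step > 3:
    j = 2 // limit
    step += 3 >= step
emit(limit)
gain = [limit[j] for rate in limit if 6 < limit]
for limit in j:
    gain *= j % j
    limit = limit + gain
step = limit * (gain + 4)
for limit in gain:
    limit = (21 > gain) * gain[gain]
    step *= j % limit
print(34)
gain = step[28]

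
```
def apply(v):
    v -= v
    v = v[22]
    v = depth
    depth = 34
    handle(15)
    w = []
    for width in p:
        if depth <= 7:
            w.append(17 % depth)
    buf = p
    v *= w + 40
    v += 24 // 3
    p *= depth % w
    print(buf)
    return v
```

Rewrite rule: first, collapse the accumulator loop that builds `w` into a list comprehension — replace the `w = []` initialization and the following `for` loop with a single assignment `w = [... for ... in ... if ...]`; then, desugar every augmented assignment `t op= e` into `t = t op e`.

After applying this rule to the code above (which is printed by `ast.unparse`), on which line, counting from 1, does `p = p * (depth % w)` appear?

Transformed code:
def apply(v):
    v = v - v
    v = v[22]
    v = depth
    depth = 34
    handle(15)
    w = [17 % depth for width in p if depth <= 7]
    buf = p
    v = v * (w + 40)
    v = v + 24 // 3
    p = p * (depth % w)
    print(buf)
    return v

11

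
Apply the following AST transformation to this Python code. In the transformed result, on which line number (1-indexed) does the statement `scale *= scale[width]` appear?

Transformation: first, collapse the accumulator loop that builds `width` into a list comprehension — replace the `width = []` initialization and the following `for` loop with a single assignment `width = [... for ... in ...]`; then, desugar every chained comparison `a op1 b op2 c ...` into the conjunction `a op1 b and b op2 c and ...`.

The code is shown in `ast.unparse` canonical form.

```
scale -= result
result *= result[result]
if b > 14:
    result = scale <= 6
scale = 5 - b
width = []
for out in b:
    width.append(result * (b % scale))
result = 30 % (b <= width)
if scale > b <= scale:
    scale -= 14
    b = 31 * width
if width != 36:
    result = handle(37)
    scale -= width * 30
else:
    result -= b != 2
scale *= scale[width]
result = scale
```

Transformed code:
scale -= result
result *= result[result]
if b > 14:
    result = scale <= 6
scale = 5 - b
width = [result * (b % scale) for out in b]
result = 30 % (b <= width)
if scale > b and b <= scale:
    scale -= 14
    b = 31 * width
if width != 36:
    result = handle(37)
    scale -= width * 30
else:
    result -= b != 2
scale *= scale[width]
result = scale

16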